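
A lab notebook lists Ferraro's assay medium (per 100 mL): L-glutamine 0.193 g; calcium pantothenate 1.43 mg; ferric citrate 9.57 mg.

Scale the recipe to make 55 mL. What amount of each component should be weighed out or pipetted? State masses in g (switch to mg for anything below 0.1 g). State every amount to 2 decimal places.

Ratio of target to recipe volume: 55 / 100 = 0.55.
L-glutamine: 0.193 g × (55 mL / 100 mL) = 0.11 g
calcium pantothenate: 1.43 mg × (55 mL / 100 mL) = 0.79 mg
ferric citrate: 9.57 mg × (55 mL / 100 mL) = 5.26 mg

L-glutamine 0.11 g; calcium pantothenate 0.79 mg; ferric citrate 5.26 mg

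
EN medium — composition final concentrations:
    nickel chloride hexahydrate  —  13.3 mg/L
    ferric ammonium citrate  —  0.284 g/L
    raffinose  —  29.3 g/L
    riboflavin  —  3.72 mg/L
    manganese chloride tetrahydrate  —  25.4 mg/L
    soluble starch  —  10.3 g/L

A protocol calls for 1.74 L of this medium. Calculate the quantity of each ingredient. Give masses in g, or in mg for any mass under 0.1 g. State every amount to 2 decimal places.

nickel chloride hexahydrate 23.14 mg; ferric ammonium citrate 0.49 g; raffinose 50.98 g; riboflavin 6.47 mg; manganese chloride tetrahydrate 44.20 mg; soluble starch 17.92 g

Working volume: 1.74 L.
nickel chloride hexahydrate: 13.3 mg/L × 1.74 L = 23.14 mg
ferric ammonium citrate: 0.284 g/L × 1.74 L = 0.49 g
raffinose: 29.3 g/L × 1.74 L = 50.98 g
riboflavin: 3.72 mg/L × 1.74 L = 6.47 mg
manganese chloride tetrahydrate: 25.4 mg/L × 1.74 L = 44.20 mg
soluble starch: 10.3 g/L × 1.74 L = 17.92 g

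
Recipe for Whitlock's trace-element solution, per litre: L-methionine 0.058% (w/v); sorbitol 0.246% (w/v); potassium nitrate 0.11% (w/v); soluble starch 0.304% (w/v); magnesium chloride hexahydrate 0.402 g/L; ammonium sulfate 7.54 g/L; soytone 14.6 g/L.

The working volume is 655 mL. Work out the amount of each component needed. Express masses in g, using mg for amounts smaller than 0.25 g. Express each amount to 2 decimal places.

Scale factor relative to 1 L: 0.655.
L-methionine: 0.058% w/v = 0.58 g/L → 0.58 × 0.655 L = 0.38 g
sorbitol: 0.246 g per 100 mL × 655 mL ÷ 100 = 1.61 g
potassium nitrate: 0.11 g per 100 mL × 655 mL ÷ 100 = 0.72 g
soluble starch: 0.304% w/v = 3.04 g/L → 3.04 × 0.655 L = 1.99 g
magnesium chloride hexahydrate: 0.402 g/L × 0.655 L = 0.26 g
ammonium sulfate: 7.54 g/L × 0.655 L = 4.94 g
soytone: 14.6 g/L × 0.655 L = 9.56 g

L-methionine 0.38 g; sorbitol 1.61 g; potassium nitrate 0.72 g; soluble starch 1.99 g; magnesium chloride hexahydrate 0.26 g; ammonium sulfate 4.94 g; soytone 9.56 g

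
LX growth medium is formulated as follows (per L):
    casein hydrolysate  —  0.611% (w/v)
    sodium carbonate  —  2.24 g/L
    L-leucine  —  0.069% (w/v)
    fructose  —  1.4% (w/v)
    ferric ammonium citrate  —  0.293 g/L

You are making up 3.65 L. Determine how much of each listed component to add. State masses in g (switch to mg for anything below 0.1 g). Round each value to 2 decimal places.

casein hydrolysate 22.30 g; sodium carbonate 8.18 g; L-leucine 2.52 g; fructose 51.10 g; ferric ammonium citrate 1.07 g

Scale factor relative to 1 L: 3.65.
casein hydrolysate: 0.611% w/v = 6.11 g/L → 6.11 × 3.65 L = 22.30 g
sodium carbonate: 2.24 g/L × 3.65 L = 8.18 g
L-leucine: 0.069 g per 100 mL × 3650 mL ÷ 100 = 2.52 g
fructose: 1.4% w/v = 14 g/L → 14 × 3.65 L = 51.10 g
ferric ammonium citrate: 0.293 g/L × 3.65 L = 1.07 g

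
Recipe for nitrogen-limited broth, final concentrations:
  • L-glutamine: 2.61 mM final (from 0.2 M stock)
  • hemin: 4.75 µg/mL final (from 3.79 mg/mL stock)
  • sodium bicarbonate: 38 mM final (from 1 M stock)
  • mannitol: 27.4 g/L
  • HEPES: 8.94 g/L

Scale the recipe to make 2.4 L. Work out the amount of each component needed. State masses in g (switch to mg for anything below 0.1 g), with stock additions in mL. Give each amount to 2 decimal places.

Scale factor relative to 1 L: 2.4.
L-glutamine: V = C2·V2/C1 = 2.61 mM × 2400 mL ÷ 200 mM = 31.32 mL
hemin: C1V1 = C2V2 → 4.75 µg/mL × 2400 mL ÷ 3790 µg/mL = 3.01 mL
sodium bicarbonate: dilute stock: 38 mM × 2400 mL ÷ 1000 mM = 91.20 mL
mannitol: 27.4 g/L × 2.4 L = 65.76 g
HEPES: 8.94 g/L × 2.4 L = 21.46 g

L-glutamine 31.32 mL; hemin 3.01 mL; sodium bicarbonate 91.20 mL; mannitol 65.76 g; HEPES 21.46 g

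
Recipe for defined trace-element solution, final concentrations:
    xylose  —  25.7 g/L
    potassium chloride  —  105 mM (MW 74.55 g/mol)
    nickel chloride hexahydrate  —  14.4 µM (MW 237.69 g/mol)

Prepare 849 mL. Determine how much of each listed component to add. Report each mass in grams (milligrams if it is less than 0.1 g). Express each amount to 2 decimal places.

Scale factor relative to 1 L: 0.849.
xylose: 25.7 g/L × 0.849 L = 21.82 g
potassium chloride: 105 mmol/L × 74.55 g/mol × 0.849 L ÷ 1000 = 6.65 g
nickel chloride hexahydrate: 14.4 µmol/L × 237.69 g/mol × 0.849 L ÷ 1000 = 2.91 mg

xylose 21.82 g; potassium chloride 6.65 g; nickel chloride hexahydrate 2.91 mg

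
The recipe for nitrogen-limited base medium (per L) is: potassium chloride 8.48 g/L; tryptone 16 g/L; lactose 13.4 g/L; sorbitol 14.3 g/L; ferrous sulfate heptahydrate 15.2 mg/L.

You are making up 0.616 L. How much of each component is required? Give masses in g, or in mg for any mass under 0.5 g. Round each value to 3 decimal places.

Scale factor relative to 1 L: 0.616.
potassium chloride: 8.48 g/L × 0.616 L = 5.224 g
tryptone: 16 g/L × 0.616 L = 9.856 g
lactose: 13.4 g/L × 0.616 L = 8.254 g
sorbitol: 14.3 g/L × 0.616 L = 8.809 g
ferrous sulfate heptahydrate: 15.2 mg/L × 0.616 L = 9.363 mg

potassium chloride 5.224 g; tryptone 9.856 g; lactose 8.254 g; sorbitol 8.809 g; ferrous sulfate heptahydrate 9.363 mg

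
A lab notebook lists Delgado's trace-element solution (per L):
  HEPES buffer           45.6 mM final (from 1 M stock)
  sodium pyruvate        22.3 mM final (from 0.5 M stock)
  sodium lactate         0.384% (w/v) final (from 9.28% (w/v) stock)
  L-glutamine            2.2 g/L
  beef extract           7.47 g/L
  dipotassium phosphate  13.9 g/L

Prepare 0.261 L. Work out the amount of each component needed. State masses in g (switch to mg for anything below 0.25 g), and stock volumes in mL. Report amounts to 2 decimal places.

HEPES buffer 11.90 mL; sodium pyruvate 11.64 mL; sodium lactate 10.80 mL; L-glutamine 0.57 g; beef extract 1.95 g; dipotassium phosphate 3.63 g

Working volume: 0.261 L.
HEPES buffer: V = C2·V2/C1 = 45.6 mM × 261 mL ÷ 1000 mM = 11.90 mL
sodium pyruvate: C1V1 = C2V2 → 22.3 mM × 261 mL ÷ 500 mM = 11.64 mL
sodium lactate: dilute stock: 0.384% ÷ 9.28% × 261 mL = 10.80 mL
L-glutamine: 2.2 g/L × 0.261 L = 0.57 g
beef extract: 7.47 g/L × 0.261 L = 1.95 g
dipotassium phosphate: 13.9 g/L × 0.261 L = 3.63 g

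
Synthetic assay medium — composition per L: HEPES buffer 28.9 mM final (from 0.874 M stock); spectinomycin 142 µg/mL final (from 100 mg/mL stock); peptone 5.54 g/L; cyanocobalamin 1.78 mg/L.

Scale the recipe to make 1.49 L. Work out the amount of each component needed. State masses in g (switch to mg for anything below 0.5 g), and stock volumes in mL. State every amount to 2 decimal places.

Working volume: 1.49 L.
HEPES buffer: C1V1 = C2V2 → 28.9 mM × 1490 mL ÷ 874 mM = 49.27 mL
spectinomycin: C1V1 = C2V2 → 142 µg/mL × 1490 mL ÷ 100000 µg/mL = 2.12 mL
peptone: 5.54 g/L × 1.49 L = 8.25 g
cyanocobalamin: 1.78 mg/L × 1.49 L = 2.65 mg

HEPES buffer 49.27 mL; spectinomycin 2.12 mL; peptone 8.25 g; cyanocobalamin 2.65 mg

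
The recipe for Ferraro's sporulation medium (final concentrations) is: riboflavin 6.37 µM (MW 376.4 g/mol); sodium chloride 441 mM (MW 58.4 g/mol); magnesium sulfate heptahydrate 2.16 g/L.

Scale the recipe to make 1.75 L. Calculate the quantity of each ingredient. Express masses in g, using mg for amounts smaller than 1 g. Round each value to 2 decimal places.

Working volume: 1.75 L.
riboflavin: 6.37 µmol/L × 376.4 g/mol × 1.75 L ÷ 1000 = 4.20 mg
sodium chloride: 441 mmol/L × 58.4 g/mol × 1.75 L ÷ 1000 = 45.07 g
magnesium sulfate heptahydrate: 2.16 g/L × 1.75 L = 3.78 g

riboflavin 4.20 mg; sodium chloride 45.07 g; magnesium sulfate heptahydrate 3.78 g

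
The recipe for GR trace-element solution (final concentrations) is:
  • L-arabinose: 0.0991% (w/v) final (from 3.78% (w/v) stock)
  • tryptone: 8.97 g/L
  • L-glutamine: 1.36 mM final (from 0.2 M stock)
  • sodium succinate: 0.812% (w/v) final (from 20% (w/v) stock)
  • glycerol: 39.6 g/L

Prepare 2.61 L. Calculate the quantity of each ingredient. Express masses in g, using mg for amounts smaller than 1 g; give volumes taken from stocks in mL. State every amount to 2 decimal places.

L-arabinose 68.43 mL; tryptone 23.41 g; L-glutamine 17.75 mL; sodium succinate 105.97 mL; glycerol 103.36 g

Scale factor relative to 1 L: 2.61.
L-arabinose: V = C2·V2/C1 = 0.0991% ÷ 3.78% × 2610 mL = 68.43 mL
tryptone: 8.97 g/L × 2.61 L = 23.41 g
L-glutamine: dilute stock: 1.36 mM × 2610 mL ÷ 200 mM = 17.75 mL
sodium succinate: dilute stock: 0.812% ÷ 20% × 2610 mL = 105.97 mL
glycerol: 39.6 g/L × 2.61 L = 103.36 g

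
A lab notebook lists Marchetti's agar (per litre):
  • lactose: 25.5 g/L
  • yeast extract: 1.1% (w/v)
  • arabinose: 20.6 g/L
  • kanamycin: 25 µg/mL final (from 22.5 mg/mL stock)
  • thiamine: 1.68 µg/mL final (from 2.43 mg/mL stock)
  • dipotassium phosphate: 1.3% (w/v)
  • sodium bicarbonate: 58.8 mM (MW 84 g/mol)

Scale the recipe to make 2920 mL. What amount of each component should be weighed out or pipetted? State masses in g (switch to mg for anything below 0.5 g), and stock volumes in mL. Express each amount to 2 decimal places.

lactose 74.46 g; yeast extract 32.12 g; arabinose 60.15 g; kanamycin 3.24 mL; thiamine 2.02 mL; dipotassium phosphate 37.96 g; sodium bicarbonate 14.42 g

Scale factor relative to 1 L: 2.92.
lactose: 25.5 g/L × 2.92 L = 74.46 g
yeast extract: 1.1 g per 100 mL × 2920 mL ÷ 100 = 32.12 g
arabinose: 20.6 g/L × 2.92 L = 60.15 g
kanamycin: V = C2·V2/C1 = 25 µg/mL × 2920 mL ÷ 22500 µg/mL = 3.24 mL
thiamine: C1V1 = C2V2 → 1.68 µg/mL × 2920 mL ÷ 2430 µg/mL = 2.02 mL
dipotassium phosphate: 1.3 g per 100 mL × 2920 mL ÷ 100 = 37.96 g
sodium bicarbonate: 58.8 mmol/L × 84 g/mol × 2.92 L ÷ 1000 = 14.42 g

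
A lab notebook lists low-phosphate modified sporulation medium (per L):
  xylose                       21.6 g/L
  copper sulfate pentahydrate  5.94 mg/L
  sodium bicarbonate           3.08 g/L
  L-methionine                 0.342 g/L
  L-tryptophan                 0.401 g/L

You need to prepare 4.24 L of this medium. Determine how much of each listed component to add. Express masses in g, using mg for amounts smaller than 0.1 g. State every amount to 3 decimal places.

xylose 91.584 g; copper sulfate pentahydrate 25.186 mg; sodium bicarbonate 13.059 g; L-methionine 1.450 g; L-tryptophan 1.700 g

Scale factor relative to 1 L: 4.24.
xylose: 21.6 g/L × 4.24 L = 91.584 g
copper sulfate pentahydrate: 5.94 mg/L × 4.24 L = 25.186 mg
sodium bicarbonate: 3.08 g/L × 4.24 L = 13.059 g
L-methionine: 0.342 g/L × 4.24 L = 1.450 g
L-tryptophan: 0.401 g/L × 4.24 L = 1.700 g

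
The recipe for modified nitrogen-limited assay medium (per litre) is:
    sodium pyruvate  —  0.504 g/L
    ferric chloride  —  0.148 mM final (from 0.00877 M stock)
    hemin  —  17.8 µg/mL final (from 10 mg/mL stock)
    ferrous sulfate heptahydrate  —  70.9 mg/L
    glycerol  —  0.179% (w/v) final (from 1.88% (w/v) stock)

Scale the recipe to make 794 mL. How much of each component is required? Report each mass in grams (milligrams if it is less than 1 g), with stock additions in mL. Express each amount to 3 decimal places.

sodium pyruvate 400.176 mg; ferric chloride 13.399 mL; hemin 1.413 mL; ferrous sulfate heptahydrate 56.295 mg; glycerol 75.599 mL

Scale factor relative to 1 L: 0.794.
sodium pyruvate: 0.504 g/L × 0.794 L = 0.400176 g = 400.176 mg
ferric chloride: dilute stock: 0.148 mM × 794 mL ÷ 8.77 mM = 13.399 mL
hemin: C1V1 = C2V2 → 17.8 µg/mL × 794 mL ÷ 10000 µg/mL = 1.413 mL
ferrous sulfate heptahydrate: 70.9 mg/L × 0.794 L = 56.295 mg
glycerol: C1V1 = C2V2 → 0.179% ÷ 1.88% × 794 mL = 75.599 mL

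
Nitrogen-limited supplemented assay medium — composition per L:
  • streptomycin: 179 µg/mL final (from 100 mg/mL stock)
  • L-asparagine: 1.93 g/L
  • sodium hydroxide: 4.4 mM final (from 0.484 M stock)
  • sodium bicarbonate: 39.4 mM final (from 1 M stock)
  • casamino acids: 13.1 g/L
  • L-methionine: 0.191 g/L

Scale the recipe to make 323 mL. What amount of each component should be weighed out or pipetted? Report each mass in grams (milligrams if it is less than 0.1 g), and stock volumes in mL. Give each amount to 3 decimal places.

streptomycin 0.578 mL; L-asparagine 0.623 g; sodium hydroxide 2.936 mL; sodium bicarbonate 12.726 mL; casamino acids 4.231 g; L-methionine 61.693 mg

Scale factor relative to 1 L: 0.323.
streptomycin: dilute stock: 179 µg/mL × 323 mL ÷ 100000 µg/mL = 0.578 mL
L-asparagine: 1.93 g/L × 0.323 L = 0.623 g
sodium hydroxide: dilute stock: 4.4 mM × 323 mL ÷ 484 mM = 2.936 mL
sodium bicarbonate: V = C2·V2/C1 = 39.4 mM × 323 mL ÷ 1000 mM = 12.726 mL
casamino acids: 13.1 g/L × 0.323 L = 4.231 g
L-methionine: 0.191 g/L × 0.323 L = 0.061693 g = 61.693 mg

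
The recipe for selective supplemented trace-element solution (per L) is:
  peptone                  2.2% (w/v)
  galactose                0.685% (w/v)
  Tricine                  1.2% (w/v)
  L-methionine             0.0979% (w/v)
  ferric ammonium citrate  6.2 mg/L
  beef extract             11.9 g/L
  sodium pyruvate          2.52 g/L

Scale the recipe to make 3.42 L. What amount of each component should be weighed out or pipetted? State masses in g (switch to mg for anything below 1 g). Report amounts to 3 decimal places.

peptone 75.240 g; galactose 23.427 g; Tricine 41.040 g; L-methionine 3.348 g; ferric ammonium citrate 21.204 mg; beef extract 40.698 g; sodium pyruvate 8.618 g

Working volume: 3.42 L.
peptone: 2.2 g per 100 mL × 3420 mL ÷ 100 = 75.240 g
galactose: 0.685% w/v = 6.85 g/L → 6.85 × 3.42 L = 23.427 g
Tricine: 1.2% w/v = 12 g/L → 12 × 3.42 L = 41.040 g
L-methionine: 0.0979 g per 100 mL × 3420 mL ÷ 100 = 3.348 g
ferric ammonium citrate: 6.2 mg/L × 3.42 L = 21.204 mg
beef extract: 11.9 g/L × 3.42 L = 40.698 g
sodium pyruvate: 2.52 g/L × 3.42 L = 8.618 g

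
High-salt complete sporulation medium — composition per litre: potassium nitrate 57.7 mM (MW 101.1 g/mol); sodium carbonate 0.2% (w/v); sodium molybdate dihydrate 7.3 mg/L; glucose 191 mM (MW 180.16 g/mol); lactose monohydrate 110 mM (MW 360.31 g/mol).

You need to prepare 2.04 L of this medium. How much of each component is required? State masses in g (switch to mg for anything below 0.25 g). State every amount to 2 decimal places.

Working volume: 2.04 L.
potassium nitrate: 57.7 mmol/L × 101.1 g/mol × 2.04 L ÷ 1000 = 11.90 g
sodium carbonate: 0.2 g per 100 mL × 2040 mL ÷ 100 = 4.08 g
sodium molybdate dihydrate: 7.3 mg/L × 2.04 L = 14.89 mg
glucose: 191 mmol/L × 180.16 g/mol × 2.04 L ÷ 1000 = 70.20 g
lactose monohydrate: 110 mmol/L × 360.31 g/mol × 2.04 L ÷ 1000 = 80.85 g

potassium nitrate 11.90 g; sodium carbonate 4.08 g; sodium molybdate dihydrate 14.89 mg; glucose 70.20 g; lactose monohydrate 80.85 g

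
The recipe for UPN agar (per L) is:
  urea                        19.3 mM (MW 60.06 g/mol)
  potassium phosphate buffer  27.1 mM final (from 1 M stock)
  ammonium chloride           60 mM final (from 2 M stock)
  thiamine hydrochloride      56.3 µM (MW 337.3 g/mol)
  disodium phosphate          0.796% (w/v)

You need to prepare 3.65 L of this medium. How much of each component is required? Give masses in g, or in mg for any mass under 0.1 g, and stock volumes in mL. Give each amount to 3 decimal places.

urea 4.231 g; potassium phosphate buffer 98.915 mL; ammonium chloride 109.500 mL; thiamine hydrochloride 69.313 mg; disodium phosphate 29.054 g

Working volume: 3.65 L.
urea: 19.3 mmol/L × 60.06 g/mol × 3.65 L ÷ 1000 = 4.231 g
potassium phosphate buffer: V = C2·V2/C1 = 27.1 mM × 3650 mL ÷ 1000 mM = 98.915 mL
ammonium chloride: dilute stock: 60 mM × 3650 mL ÷ 2000 mM = 109.500 mL
thiamine hydrochloride: 56.3 µmol/L × 337.3 g/mol × 3.65 L ÷ 1000 = 69.313 mg
disodium phosphate: 0.796 g per 100 mL × 3650 mL ÷ 100 = 29.054 g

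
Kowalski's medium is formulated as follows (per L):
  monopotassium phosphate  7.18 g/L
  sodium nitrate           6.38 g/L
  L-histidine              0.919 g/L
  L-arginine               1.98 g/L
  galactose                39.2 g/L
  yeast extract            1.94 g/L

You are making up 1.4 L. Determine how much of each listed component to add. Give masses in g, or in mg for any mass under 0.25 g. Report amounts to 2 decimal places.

monopotassium phosphate 10.05 g; sodium nitrate 8.93 g; L-histidine 1.29 g; L-arginine 2.77 g; galactose 54.88 g; yeast extract 2.72 g

Scale factor relative to 1 L: 1.4.
monopotassium phosphate: 7.18 g/L × 1.4 L = 10.05 g
sodium nitrate: 6.38 g/L × 1.4 L = 8.93 g
L-histidine: 0.919 g/L × 1.4 L = 1.29 g
L-arginine: 1.98 g/L × 1.4 L = 2.77 g
galactose: 39.2 g/L × 1.4 L = 54.88 g
yeast extract: 1.94 g/L × 1.4 L = 2.72 g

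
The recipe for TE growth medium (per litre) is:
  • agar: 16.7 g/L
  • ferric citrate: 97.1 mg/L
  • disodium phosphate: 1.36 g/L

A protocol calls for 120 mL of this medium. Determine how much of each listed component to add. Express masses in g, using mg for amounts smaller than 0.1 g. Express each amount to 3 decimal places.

Working volume: 120 mL = 0.12 L.
agar: 16.7 g/L × 0.12 L = 2.004 g
ferric citrate: 97.1 mg/L × 0.12 L = 11.652 mg
disodium phosphate: 1.36 g/L × 0.12 L = 0.163 g

agar 2.004 g; ferric citrate 11.652 mg; disodium phosphate 0.163 g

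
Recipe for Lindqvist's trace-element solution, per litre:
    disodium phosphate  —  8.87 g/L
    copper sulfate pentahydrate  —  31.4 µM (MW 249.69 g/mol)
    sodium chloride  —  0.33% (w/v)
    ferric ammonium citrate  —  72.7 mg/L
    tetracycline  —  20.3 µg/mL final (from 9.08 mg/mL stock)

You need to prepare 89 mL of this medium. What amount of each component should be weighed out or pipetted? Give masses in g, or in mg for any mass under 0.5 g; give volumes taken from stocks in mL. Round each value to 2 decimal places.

disodium phosphate 0.79 g; copper sulfate pentahydrate 0.70 mg; sodium chloride 293.70 mg; ferric ammonium citrate 6.47 mg; tetracycline 0.20 mL

Working volume: 89 mL = 0.089 L.
disodium phosphate: 8.87 g/L × 0.089 L = 0.79 g
copper sulfate pentahydrate: 31.4 µmol/L × 249.69 g/mol × 0.089 L ÷ 1000 = 0.70 mg
sodium chloride: 0.33% w/v = 3.3 g/L → 3.3 × 0.089 L = 0.2937 g = 293.70 mg
ferric ammonium citrate: 72.7 mg/L × 0.089 L = 6.47 mg
tetracycline: V = C2·V2/C1 = 20.3 µg/mL × 89 mL ÷ 9080 µg/mL = 0.20 mL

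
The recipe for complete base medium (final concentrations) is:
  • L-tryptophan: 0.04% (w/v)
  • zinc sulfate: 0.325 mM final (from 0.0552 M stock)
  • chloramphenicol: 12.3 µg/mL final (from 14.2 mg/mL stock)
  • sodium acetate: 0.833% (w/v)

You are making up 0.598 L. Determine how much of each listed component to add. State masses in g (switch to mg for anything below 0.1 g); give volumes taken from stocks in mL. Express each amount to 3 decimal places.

L-tryptophan 0.239 g; zinc sulfate 3.521 mL; chloramphenicol 0.518 mL; sodium acetate 4.981 g

Scale factor relative to 1 L: 0.598.
L-tryptophan: 0.04 g per 100 mL × 598 mL ÷ 100 = 0.239 g
zinc sulfate: V = C2·V2/C1 = 0.325 mM × 598 mL ÷ 55.2 mM = 3.521 mL
chloramphenicol: C1V1 = C2V2 → 12.3 µg/mL × 598 mL ÷ 14200 µg/mL = 0.518 mL
sodium acetate: 0.833% w/v = 8.33 g/L → 8.33 × 0.598 L = 4.981 g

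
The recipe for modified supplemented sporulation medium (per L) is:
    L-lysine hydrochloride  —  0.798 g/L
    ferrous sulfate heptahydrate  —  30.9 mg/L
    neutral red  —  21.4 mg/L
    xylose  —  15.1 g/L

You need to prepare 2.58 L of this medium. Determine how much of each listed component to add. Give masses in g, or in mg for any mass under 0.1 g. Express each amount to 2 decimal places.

L-lysine hydrochloride 2.06 g; ferrous sulfate heptahydrate 79.72 mg; neutral red 55.21 mg; xylose 38.96 g

Scale factor relative to 1 L: 2.58.
L-lysine hydrochloride: 0.798 g/L × 2.58 L = 2.06 g
ferrous sulfate heptahydrate: 30.9 mg/L × 2.58 L = 79.72 mg
neutral red: 21.4 mg/L × 2.58 L = 55.21 mg
xylose: 15.1 g/L × 2.58 L = 38.96 g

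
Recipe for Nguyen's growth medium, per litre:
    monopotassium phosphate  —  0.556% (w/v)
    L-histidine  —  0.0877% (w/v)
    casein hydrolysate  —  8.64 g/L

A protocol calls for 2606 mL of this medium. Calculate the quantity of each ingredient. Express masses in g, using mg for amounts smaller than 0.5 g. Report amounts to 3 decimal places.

monopotassium phosphate 14.489 g; L-histidine 2.285 g; casein hydrolysate 22.516 g

Working volume: 2606 mL = 2.606 L.
monopotassium phosphate: 0.556% w/v = 5.56 g/L → 5.56 × 2.606 L = 14.489 g
L-histidine: 0.0877 g per 100 mL × 2606 mL ÷ 100 = 2.285 g
casein hydrolysate: 8.64 g/L × 2.606 L = 22.516 g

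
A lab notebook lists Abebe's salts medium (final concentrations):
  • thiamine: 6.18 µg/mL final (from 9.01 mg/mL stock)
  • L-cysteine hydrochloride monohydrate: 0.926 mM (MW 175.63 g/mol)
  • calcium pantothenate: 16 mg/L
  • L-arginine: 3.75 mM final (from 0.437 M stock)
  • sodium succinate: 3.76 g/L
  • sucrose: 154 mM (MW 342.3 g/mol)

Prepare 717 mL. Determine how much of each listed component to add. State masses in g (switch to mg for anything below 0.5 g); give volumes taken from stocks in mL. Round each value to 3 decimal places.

Scale factor relative to 1 L: 0.717.
thiamine: dilute stock: 6.18 µg/mL × 717 mL ÷ 9010 µg/mL = 0.492 mL
L-cysteine hydrochloride monohydrate: 0.926 mmol/L × 175.63 mg/mmol × 0.717 L = 116.608 mg
calcium pantothenate: 16 mg/L × 0.717 L = 11.472 mg
L-arginine: C1V1 = C2V2 → 3.75 mM × 717 mL ÷ 437 mM = 6.153 mL
sodium succinate: 3.76 g/L × 0.717 L = 2.696 g
sucrose: 154 mmol/L × 342.3 g/mol × 0.717 L ÷ 1000 = 37.796 g

thiamine 0.492 mL; L-cysteine hydrochloride monohydrate 116.608 mg; calcium pantothenate 11.472 mg; L-arginine 6.153 mL; sodium succinate 2.696 g; sucrose 37.796 g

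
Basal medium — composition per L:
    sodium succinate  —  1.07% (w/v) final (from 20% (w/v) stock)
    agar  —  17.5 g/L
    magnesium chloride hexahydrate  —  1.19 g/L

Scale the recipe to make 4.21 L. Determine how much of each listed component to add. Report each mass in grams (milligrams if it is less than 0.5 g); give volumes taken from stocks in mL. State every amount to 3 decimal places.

Scale factor relative to 1 L: 4.21.
sodium succinate: C1V1 = C2V2 → 1.07% ÷ 20% × 4210 mL = 225.235 mL
agar: 17.5 g/L × 4.21 L = 73.675 g
magnesium chloride hexahydrate: 1.19 g/L × 4.21 L = 5.010 g

sodium succinate 225.235 mL; agar 73.675 g; magnesium chloride hexahydrate 5.010 g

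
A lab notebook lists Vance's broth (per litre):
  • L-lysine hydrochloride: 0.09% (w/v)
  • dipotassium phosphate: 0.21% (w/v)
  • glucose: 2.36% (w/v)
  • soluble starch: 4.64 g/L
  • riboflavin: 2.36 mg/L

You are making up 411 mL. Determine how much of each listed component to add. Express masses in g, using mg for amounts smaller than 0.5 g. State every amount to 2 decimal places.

L-lysine hydrochloride 369.90 mg; dipotassium phosphate 0.86 g; glucose 9.70 g; soluble starch 1.91 g; riboflavin 0.97 mg

Scale factor relative to 1 L: 0.411.
L-lysine hydrochloride: 0.09 g per 100 mL × 411 mL ÷ 100 = 0.3699 g = 369.90 mg
dipotassium phosphate: 0.21 g per 100 mL × 411 mL ÷ 100 = 0.86 g
glucose: 2.36 g per 100 mL × 411 mL ÷ 100 = 9.70 g
soluble starch: 4.64 g/L × 0.411 L = 1.91 g
riboflavin: 2.36 mg/L × 0.411 L = 0.97 mg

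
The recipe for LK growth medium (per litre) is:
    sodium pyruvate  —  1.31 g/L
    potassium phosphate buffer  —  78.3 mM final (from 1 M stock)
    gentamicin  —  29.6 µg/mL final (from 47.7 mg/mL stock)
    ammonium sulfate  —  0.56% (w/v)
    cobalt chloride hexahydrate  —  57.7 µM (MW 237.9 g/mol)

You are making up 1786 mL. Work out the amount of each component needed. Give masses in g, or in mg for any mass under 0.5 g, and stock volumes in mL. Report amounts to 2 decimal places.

Target volume = 1786 mL = 1.786 L.
sodium pyruvate: 1.31 g/L × 1.786 L = 2.34 g
potassium phosphate buffer: dilute stock: 78.3 mM × 1786 mL ÷ 1000 mM = 139.84 mL
gentamicin: dilute stock: 29.6 µg/mL × 1786 mL ÷ 47700 µg/mL = 1.11 mL
ammonium sulfate: 0.56 g per 100 mL × 1786 mL ÷ 100 = 10.00 g
cobalt chloride hexahydrate: 57.7 µmol/L × 237.9 g/mol × 1.786 L ÷ 1000 = 24.52 mg

sodium pyruvate 2.34 g; potassium phosphate buffer 139.84 mL; gentamicin 1.11 mL; ammonium sulfate 10.00 g; cobalt chloride hexahydrate 24.52 mg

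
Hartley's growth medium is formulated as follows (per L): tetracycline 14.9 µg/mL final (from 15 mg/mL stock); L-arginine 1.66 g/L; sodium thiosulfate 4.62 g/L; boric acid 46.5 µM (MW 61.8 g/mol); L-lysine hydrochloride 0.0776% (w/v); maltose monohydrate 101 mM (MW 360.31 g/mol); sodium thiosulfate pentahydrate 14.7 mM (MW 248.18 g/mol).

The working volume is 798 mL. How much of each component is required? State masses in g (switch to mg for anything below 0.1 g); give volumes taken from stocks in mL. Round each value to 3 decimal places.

tetracycline 0.793 mL; L-arginine 1.325 g; sodium thiosulfate 3.687 g; boric acid 2.293 mg; L-lysine hydrochloride 0.619 g; maltose monohydrate 29.040 g; sodium thiosulfate pentahydrate 2.911 g

Scale factor relative to 1 L: 0.798.
tetracycline: C1V1 = C2V2 → 14.9 µg/mL × 798 mL ÷ 15000 µg/mL = 0.793 mL
L-arginine: 1.66 g/L × 0.798 L = 1.325 g
sodium thiosulfate: 4.62 g/L × 0.798 L = 3.687 g
boric acid: 46.5 µmol/L × 61.8 g/mol × 0.798 L ÷ 1000 = 2.293 mg
L-lysine hydrochloride: 0.0776 g per 100 mL × 798 mL ÷ 100 = 0.619 g
maltose monohydrate: 101 mmol/L × 360.31 g/mol × 0.798 L ÷ 1000 = 29.040 g
sodium thiosulfate pentahydrate: 14.7 mmol/L × 248.18 g/mol × 0.798 L ÷ 1000 = 2.911 g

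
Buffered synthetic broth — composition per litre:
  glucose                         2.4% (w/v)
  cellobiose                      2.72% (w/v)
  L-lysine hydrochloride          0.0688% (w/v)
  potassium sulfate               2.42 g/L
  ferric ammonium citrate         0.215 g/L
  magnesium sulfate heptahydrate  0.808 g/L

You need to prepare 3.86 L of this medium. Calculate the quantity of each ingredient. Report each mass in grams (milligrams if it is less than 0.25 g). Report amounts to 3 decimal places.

Working volume: 3.86 L.
glucose: 2.4 g per 100 mL × 3860 mL ÷ 100 = 92.640 g
cellobiose: 2.72% w/v = 27.2 g/L → 27.2 × 3.86 L = 104.992 g
L-lysine hydrochloride: 0.0688% w/v = 0.688 g/L → 0.688 × 3.86 L = 2.656 g
potassium sulfate: 2.42 g/L × 3.86 L = 9.341 g
ferric ammonium citrate: 0.215 g/L × 3.86 L = 0.830 g
magnesium sulfate heptahydrate: 0.808 g/L × 3.86 L = 3.119 g

glucose 92.640 g; cellobiose 104.992 g; L-lysine hydrochloride 2.656 g; potassium sulfate 9.341 g; ferric ammonium citrate 0.830 g; magnesium sulfate heptahydrate 3.119 g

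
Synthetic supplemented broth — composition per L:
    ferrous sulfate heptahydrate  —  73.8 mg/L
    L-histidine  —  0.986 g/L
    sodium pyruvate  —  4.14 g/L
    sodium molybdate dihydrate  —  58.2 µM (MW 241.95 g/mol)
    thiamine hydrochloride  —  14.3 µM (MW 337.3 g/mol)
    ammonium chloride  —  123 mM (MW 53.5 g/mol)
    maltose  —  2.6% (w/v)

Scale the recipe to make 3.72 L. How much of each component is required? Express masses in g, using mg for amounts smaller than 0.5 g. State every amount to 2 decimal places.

ferrous sulfate heptahydrate 274.54 mg; L-histidine 3.67 g; sodium pyruvate 15.40 g; sodium molybdate dihydrate 52.38 mg; thiamine hydrochloride 17.94 mg; ammonium chloride 24.48 g; maltose 96.72 g

Scale factor relative to 1 L: 3.72.
ferrous sulfate heptahydrate: 73.8 mg/L × 3.72 L = 274.54 mg
L-histidine: 0.986 g/L × 3.72 L = 3.67 g
sodium pyruvate: 4.14 g/L × 3.72 L = 15.40 g
sodium molybdate dihydrate: 58.2 µmol/L × 241.95 g/mol × 3.72 L ÷ 1000 = 52.38 mg
thiamine hydrochloride: 14.3 µmol/L × 337.3 g/mol × 3.72 L ÷ 1000 = 17.94 mg
ammonium chloride: 123 mmol/L × 53.5 g/mol × 3.72 L ÷ 1000 = 24.48 g
maltose: 2.6% w/v = 26 g/L → 26 × 3.72 L = 96.72 g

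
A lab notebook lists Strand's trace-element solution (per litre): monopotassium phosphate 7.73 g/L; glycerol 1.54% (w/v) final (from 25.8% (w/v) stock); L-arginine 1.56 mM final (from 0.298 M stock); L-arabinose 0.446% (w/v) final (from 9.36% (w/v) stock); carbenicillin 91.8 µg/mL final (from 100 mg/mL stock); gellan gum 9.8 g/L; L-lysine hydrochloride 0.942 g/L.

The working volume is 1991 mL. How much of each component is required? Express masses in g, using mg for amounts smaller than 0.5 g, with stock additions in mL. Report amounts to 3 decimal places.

Working volume: 1991 mL = 1.991 L.
monopotassium phosphate: 7.73 g/L × 1.991 L = 15.390 g
glycerol: C1V1 = C2V2 → 1.54% ÷ 25.8% × 1991 mL = 118.843 mL
L-arginine: C1V1 = C2V2 → 1.56 mM × 1991 mL ÷ 298 mM = 10.423 mL
L-arabinose: C1V1 = C2V2 → 0.446% ÷ 9.36% × 1991 mL = 94.870 mL
carbenicillin: dilute stock: 91.8 µg/mL × 1991 mL ÷ 100000 µg/mL = 1.828 mL
gellan gum: 9.8 g/L × 1.991 L = 19.512 g
L-lysine hydrochloride: 0.942 g/L × 1.991 L = 1.876 g

monopotassium phosphate 15.390 g; glycerol 118.843 mL; L-arginine 10.423 mL; L-arabinose 94.870 mL; carbenicillin 1.828 mL; gellan gum 19.512 g; L-lysine hydrochloride 1.876 g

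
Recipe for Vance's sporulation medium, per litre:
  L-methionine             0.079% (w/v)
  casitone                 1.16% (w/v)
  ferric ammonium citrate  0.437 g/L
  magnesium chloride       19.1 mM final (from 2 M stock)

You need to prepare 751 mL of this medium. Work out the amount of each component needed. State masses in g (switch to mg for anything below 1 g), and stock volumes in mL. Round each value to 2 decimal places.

Target volume = 751 mL = 0.751 L.
L-methionine: 0.079% w/v = 0.79 g/L → 0.79 × 0.751 L = 0.59329 g = 593.29 mg
casitone: 1.16% w/v = 11.6 g/L → 11.6 × 0.751 L = 8.71 g
ferric ammonium citrate: 0.437 g/L × 0.751 L = 0.328187 g = 328.19 mg
magnesium chloride: V = C2·V2/C1 = 19.1 mM × 751 mL ÷ 2000 mM = 7.17 mL

L-methionine 593.29 mg; casitone 8.71 g; ferric ammonium citrate 328.19 mg; magnesium chloride 7.17 mL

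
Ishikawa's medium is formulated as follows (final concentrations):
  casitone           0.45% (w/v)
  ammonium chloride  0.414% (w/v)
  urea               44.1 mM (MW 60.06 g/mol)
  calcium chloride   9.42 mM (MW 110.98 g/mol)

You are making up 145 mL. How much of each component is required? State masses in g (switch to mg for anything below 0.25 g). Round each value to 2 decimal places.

Target volume = 145 mL = 0.145 L.
casitone: 0.45 g per 100 mL × 145 mL ÷ 100 = 0.65 g
ammonium chloride: 0.414% w/v = 4.14 g/L → 4.14 × 0.145 L = 0.60 g
urea: 44.1 mmol/L × 60.06 g/mol × 0.145 L ÷ 1000 = 0.38 g
calcium chloride: 9.42 mmol/L × 110.98 mg/mmol × 0.145 L = 151.59 mg

casitone 0.65 g; ammonium chloride 0.60 g; urea 0.38 g; calcium chloride 151.59 mg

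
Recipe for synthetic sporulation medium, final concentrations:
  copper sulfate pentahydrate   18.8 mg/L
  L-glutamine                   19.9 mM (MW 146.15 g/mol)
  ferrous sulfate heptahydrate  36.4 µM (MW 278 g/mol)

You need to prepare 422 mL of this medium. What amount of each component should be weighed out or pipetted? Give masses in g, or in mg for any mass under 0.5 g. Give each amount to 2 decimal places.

Target volume = 422 mL = 0.422 L.
copper sulfate pentahydrate: 18.8 mg/L × 0.422 L = 7.93 mg
L-glutamine: 19.9 mmol/L × 146.15 g/mol × 0.422 L ÷ 1000 = 1.23 g
ferrous sulfate heptahydrate: 36.4 µmol/L × 278 g/mol × 0.422 L ÷ 1000 = 4.27 mg

copper sulfate pentahydrate 7.93 mg; L-glutamine 1.23 g; ferrous sulfate heptahydrate 4.27 mg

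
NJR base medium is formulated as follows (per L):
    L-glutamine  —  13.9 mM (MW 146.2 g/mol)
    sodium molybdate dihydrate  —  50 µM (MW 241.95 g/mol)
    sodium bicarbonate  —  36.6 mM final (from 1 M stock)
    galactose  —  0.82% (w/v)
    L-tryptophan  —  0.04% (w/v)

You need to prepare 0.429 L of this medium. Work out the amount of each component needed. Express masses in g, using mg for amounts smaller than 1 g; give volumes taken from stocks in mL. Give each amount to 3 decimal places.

Working volume: 0.429 L.
L-glutamine: 13.9 mmol/L × 146.2 mg/mmol × 0.429 L = 871.805 mg
sodium molybdate dihydrate: 50 µmol/L × 241.95 g/mol × 0.429 L ÷ 1000 = 5.190 mg
sodium bicarbonate: V = C2·V2/C1 = 36.6 mM × 429 mL ÷ 1000 mM = 15.701 mL
galactose: 0.82 g per 100 mL × 429 mL ÷ 100 = 3.518 g
L-tryptophan: 0.04 g per 100 mL × 429 mL ÷ 100 = 0.1716 g = 171.600 mg

L-glutamine 871.805 mg; sodium molybdate dihydrate 5.190 mg; sodium bicarbonate 15.701 mL; galactose 3.518 g; L-tryptophan 171.600 mg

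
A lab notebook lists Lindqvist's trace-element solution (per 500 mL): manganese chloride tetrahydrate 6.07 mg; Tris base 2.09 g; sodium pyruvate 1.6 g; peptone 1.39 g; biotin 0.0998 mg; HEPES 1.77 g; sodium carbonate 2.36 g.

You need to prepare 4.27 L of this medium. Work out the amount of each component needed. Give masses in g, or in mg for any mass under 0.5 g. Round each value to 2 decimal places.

Scale factor = 4270 mL / 500 mL = 8.54.
manganese chloride tetrahydrate: 6.07 mg × (4270 mL / 500 mL) = 51.84 mg
Tris base: 2.09 g × (4270 mL / 500 mL) = 17.85 g
sodium pyruvate: 1.6 g × (4270 mL / 500 mL) = 13.66 g
peptone: 1.39 g × (4270 mL / 500 mL) = 11.87 g
biotin: 0.0998 mg × (4270 mL / 500 mL) = 0.85 mg
HEPES: 1.77 g × (4270 mL / 500 mL) = 15.12 g
sodium carbonate: 2.36 g × (4270 mL / 500 mL) = 20.15 g

manganese chloride tetrahydrate 51.84 mg; Tris base 17.85 g; sodium pyruvate 13.66 g; peptone 11.87 g; biotin 0.85 mg; HEPES 15.12 g; sodium carbonate 20.15 g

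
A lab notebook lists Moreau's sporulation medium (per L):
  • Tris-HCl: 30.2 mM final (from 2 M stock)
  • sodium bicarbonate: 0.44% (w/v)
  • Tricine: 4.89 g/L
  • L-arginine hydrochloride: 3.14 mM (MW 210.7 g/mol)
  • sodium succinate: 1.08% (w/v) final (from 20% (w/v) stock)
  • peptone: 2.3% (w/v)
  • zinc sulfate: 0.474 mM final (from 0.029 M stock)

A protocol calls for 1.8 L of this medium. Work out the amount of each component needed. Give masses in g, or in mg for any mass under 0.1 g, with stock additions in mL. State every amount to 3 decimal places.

Working volume: 1.8 L.
Tris-HCl: dilute stock: 30.2 mM × 1800 mL ÷ 2000 mM = 27.180 mL
sodium bicarbonate: 0.44 g per 100 mL × 1800 mL ÷ 100 = 7.920 g
Tricine: 4.89 g/L × 1.8 L = 8.802 g
L-arginine hydrochloride: 3.14 mmol/L × 210.7 g/mol × 1.8 L ÷ 1000 = 1.191 g
sodium succinate: V = C2·V2/C1 = 1.08% ÷ 20% × 1800 mL = 97.200 mL
peptone: 2.3% w/v = 23 g/L → 23 × 1.8 L = 41.400 g
zinc sulfate: C1V1 = C2V2 → 0.474 mM × 1800 mL ÷ 29 mM = 29.421 mL

Tris-HCl 27.180 mL; sodium bicarbonate 7.920 g; Tricine 8.802 g; L-arginine hydrochloride 1.191 g; sodium succinate 97.200 mL; peptone 41.400 g; zinc sulfate 29.421 mL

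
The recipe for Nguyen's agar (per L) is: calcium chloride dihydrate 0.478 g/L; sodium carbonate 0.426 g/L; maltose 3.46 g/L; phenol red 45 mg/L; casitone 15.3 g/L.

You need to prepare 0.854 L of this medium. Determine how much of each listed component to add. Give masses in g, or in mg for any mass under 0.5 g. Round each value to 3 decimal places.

Scale factor relative to 1 L: 0.854.
calcium chloride dihydrate: 0.478 g/L × 0.854 L = 0.408212 g = 408.212 mg
sodium carbonate: 0.426 g/L × 0.854 L = 0.363804 g = 363.804 mg
maltose: 3.46 g/L × 0.854 L = 2.955 g
phenol red: 45 mg/L × 0.854 L = 38.430 mg
casitone: 15.3 g/L × 0.854 L = 13.066 g

calcium chloride dihydrate 408.212 mg; sodium carbonate 363.804 mg; maltose 2.955 g; phenol red 38.430 mg; casitone 13.066 g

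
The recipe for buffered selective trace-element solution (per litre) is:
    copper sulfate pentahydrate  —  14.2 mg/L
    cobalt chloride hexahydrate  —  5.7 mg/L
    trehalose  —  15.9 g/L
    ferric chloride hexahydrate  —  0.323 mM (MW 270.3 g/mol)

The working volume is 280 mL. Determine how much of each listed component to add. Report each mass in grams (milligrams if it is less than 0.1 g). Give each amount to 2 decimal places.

Target volume = 280 mL = 0.28 L.
copper sulfate pentahydrate: 14.2 mg/L × 0.28 L = 3.98 mg
cobalt chloride hexahydrate: 5.7 mg/L × 0.28 L = 1.60 mg
trehalose: 15.9 g/L × 0.28 L = 4.45 g
ferric chloride hexahydrate: 0.323 mmol/L × 270.3 mg/mmol × 0.28 L = 24.45 mg

copper sulfate pentahydrate 3.98 mg; cobalt chloride hexahydrate 1.60 mg; trehalose 4.45 g; ferric chloride hexahydrate 24.45 mg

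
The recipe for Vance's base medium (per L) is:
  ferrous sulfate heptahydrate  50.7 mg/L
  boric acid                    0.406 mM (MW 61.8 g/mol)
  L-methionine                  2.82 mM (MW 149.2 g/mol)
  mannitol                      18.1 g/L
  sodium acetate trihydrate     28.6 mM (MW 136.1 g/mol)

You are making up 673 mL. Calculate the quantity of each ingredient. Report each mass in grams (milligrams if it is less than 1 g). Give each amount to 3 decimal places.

ferrous sulfate heptahydrate 34.121 mg; boric acid 16.886 mg; L-methionine 283.161 mg; mannitol 12.181 g; sodium acetate trihydrate 2.620 g

Scale factor relative to 1 L: 0.673.
ferrous sulfate heptahydrate: 50.7 mg/L × 0.673 L = 34.121 mg
boric acid: 0.406 mmol/L × 61.8 mg/mmol × 0.673 L = 16.886 mg
L-methionine: 2.82 mmol/L × 149.2 mg/mmol × 0.673 L = 283.161 mg
mannitol: 18.1 g/L × 0.673 L = 12.181 g
sodium acetate trihydrate: 28.6 mmol/L × 136.1 g/mol × 0.673 L ÷ 1000 = 2.620 g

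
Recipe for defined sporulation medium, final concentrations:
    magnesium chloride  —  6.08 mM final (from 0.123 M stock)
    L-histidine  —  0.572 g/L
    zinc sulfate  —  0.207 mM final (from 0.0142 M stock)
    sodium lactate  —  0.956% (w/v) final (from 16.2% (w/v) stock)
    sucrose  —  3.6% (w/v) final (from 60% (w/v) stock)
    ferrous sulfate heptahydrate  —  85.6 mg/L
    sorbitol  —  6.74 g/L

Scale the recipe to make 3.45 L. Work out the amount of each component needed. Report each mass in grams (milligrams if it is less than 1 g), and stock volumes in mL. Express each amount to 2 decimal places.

magnesium chloride 170.54 mL; L-histidine 1.97 g; zinc sulfate 50.29 mL; sodium lactate 203.59 mL; sucrose 207.00 mL; ferrous sulfate heptahydrate 295.32 mg; sorbitol 23.25 g

Scale factor relative to 1 L: 3.45.
magnesium chloride: C1V1 = C2V2 → 6.08 mM × 3450 mL ÷ 123 mM = 170.54 mL
L-histidine: 0.572 g/L × 3.45 L = 1.97 g
zinc sulfate: C1V1 = C2V2 → 0.207 mM × 3450 mL ÷ 14.2 mM = 50.29 mL
sodium lactate: dilute stock: 0.956% ÷ 16.2% × 3450 mL = 203.59 mL
sucrose: C1V1 = C2V2 → 3.6% ÷ 60% × 3450 mL = 207.00 mL
ferrous sulfate heptahydrate: 85.6 mg/L × 3.45 L = 295.32 mg
sorbitol: 6.74 g/L × 3.45 L = 23.25 g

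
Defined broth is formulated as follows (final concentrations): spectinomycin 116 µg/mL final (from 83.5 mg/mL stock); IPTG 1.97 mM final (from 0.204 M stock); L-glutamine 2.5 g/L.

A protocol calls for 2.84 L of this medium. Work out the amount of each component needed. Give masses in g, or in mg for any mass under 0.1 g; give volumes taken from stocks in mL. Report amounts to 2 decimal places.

Working volume: 2.84 L.
spectinomycin: C1V1 = C2V2 → 116 µg/mL × 2840 mL ÷ 83500 µg/mL = 3.95 mL
IPTG: V = C2·V2/C1 = 1.97 mM × 2840 mL ÷ 204 mM = 27.43 mL
L-glutamine: 2.5 g/L × 2.84 L = 7.10 g

spectinomycin 3.95 mL; IPTG 27.43 mL; L-glutamine 7.10 g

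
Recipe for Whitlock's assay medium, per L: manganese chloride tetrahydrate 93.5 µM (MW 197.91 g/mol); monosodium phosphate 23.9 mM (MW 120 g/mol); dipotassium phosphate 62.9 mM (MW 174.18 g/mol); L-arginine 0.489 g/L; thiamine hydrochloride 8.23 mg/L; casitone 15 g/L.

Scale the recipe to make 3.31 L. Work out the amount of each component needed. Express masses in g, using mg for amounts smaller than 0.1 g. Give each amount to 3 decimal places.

manganese chloride tetrahydrate 61.250 mg; monosodium phosphate 9.493 g; dipotassium phosphate 36.264 g; L-arginine 1.619 g; thiamine hydrochloride 27.241 mg; casitone 49.650 g

Working volume: 3.31 L.
manganese chloride tetrahydrate: 93.5 µmol/L × 197.91 g/mol × 3.31 L ÷ 1000 = 61.250 mg
monosodium phosphate: 23.9 mmol/L × 120 g/mol × 3.31 L ÷ 1000 = 9.493 g
dipotassium phosphate: 62.9 mmol/L × 174.18 g/mol × 3.31 L ÷ 1000 = 36.264 g
L-arginine: 0.489 g/L × 3.31 L = 1.619 g
thiamine hydrochloride: 8.23 mg/L × 3.31 L = 27.241 mg
casitone: 15 g/L × 3.31 L = 49.650 g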